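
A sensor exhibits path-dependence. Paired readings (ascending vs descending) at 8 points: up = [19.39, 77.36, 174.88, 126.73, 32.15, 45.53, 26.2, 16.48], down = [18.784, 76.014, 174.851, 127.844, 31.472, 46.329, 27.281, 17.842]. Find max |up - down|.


|19.39 - 18.784| = 0.6060
|77.36 - 76.014| = 1.3460
|174.88 - 174.851| = 0.0290
|126.73 - 127.844| = 1.1140
|32.15 - 31.472| = 0.6780
|45.53 - 46.329| = 0.7990
|26.2 - 27.281| = 1.0810
|16.48 - 17.842| = 1.3620
hysteresis = max(diffs) = 1.3620

1.3620


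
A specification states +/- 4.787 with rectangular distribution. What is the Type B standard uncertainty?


u_B = half_width / sqrt(3)
u_B = 4.787 / 1.7320508
u_B = 2.7638

2.7638


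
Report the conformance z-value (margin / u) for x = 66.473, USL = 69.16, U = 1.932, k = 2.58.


u = U / k = 1.932 / 2.58 = 0.74883721
margin = |USL - x| = |69.16 - 66.473| = 2.687
z = margin / u = 2.687 / 0.74883721
z = 3.5882

3.5882


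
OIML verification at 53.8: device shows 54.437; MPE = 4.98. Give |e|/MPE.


e = indication - reference = 54.437 - 53.8 = 0.6370
|e| = 0.6370
ratio = |e| / MPE = 0.6370 / 4.98
ratio = 0.1279

0.1279


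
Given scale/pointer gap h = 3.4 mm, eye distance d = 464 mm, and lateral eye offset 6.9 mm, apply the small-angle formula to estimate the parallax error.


error = h * offset / d
= 3.4 * 6.9 / 464
= 0.0506

0.0506


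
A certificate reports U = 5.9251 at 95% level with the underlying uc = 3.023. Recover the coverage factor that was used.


k = U / uc
k = 5.9251 / 3.023
k = 1.96

1.96


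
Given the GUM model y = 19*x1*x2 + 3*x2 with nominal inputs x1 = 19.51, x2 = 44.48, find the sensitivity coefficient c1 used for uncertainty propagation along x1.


y = 19*x1*x2 + 3*x2
dy/dx1 = 19*x2
Evaluate at x2 = 44.48: c1 = 19 * 44.48
c1 = 845.1200

845.1200


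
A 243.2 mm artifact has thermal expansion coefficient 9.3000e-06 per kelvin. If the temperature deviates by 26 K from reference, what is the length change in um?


dL = L * alpha * dT
= 243.2 * 9.3000e-06 * 26
= 0.0588058 mm
dL_um = 0.0588058 * 1000 = 58.8058 um

58.8058


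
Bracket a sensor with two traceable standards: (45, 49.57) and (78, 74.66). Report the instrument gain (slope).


slope = (y2 - y1) / (x2 - x1)
= (74.66 - 49.57) / (78 - 45)
= 25.0900 / 33
= 0.7603

0.7603


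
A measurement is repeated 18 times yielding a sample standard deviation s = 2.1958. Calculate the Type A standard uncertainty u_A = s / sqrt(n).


u_A = s / sqrt(n)
u_A = 2.1958 / sqrt(18)
u_A = 2.1958 / 4.2426407
u_A = 0.5176

0.5176


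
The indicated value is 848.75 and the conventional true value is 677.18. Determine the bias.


Systematic error = measured - true
= 848.75 - 677.18
= 171.5700

171.5700


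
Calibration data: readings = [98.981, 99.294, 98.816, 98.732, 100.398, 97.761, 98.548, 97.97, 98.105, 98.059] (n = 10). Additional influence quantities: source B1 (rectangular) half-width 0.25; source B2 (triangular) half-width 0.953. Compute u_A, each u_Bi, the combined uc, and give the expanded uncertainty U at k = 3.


mean = (98.981 + 99.294 + 98.816 + 98.732 + 100.398 + 97.761 + 98.548 + 97.97 + 98.105 + 98.059) / 10 = 98.6664
s = sqrt(sum((x - mean)^2)/(n-1)) = 0.78321435
u_A = s / sqrt(n) = 0.78321435 / sqrt(10) = 0.24767412
u_B1 = 0.25 / sqrt(3) = 0.14433757
u_B2 = 0.953 / sqrt(6) = 0.38906062
uc = sqrt(0.24767412^2 + 0.14433757^2 + 0.38906062^2) = 0.48326387
U = k * uc = 3 * 0.48326387
U = 1.4498

1.4498


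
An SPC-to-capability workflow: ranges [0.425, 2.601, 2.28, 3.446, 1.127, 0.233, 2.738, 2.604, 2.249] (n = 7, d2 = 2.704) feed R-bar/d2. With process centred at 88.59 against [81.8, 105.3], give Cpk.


R_bar = (0.425 + 2.601 + 2.28 + 3.446 + 1.127 + 0.233 + 2.738 + 2.604 + 2.249) / 9 = 1.967
sigma = R_bar / d2 = 1.967 / 2.704 = 0.72744083
Cp = (USL - LSL)/(6*sigma) = (105.3 - 81.8)/(6*0.72744083) = 5.3842
Cpu = (105.3 - 88.59)/(3*0.72744083) = 7.6570
Cpl = (88.59 - 81.8)/(3*0.72744083) = 3.1114
Cpk = min(Cpu, Cpl) = 3.1114

3.1114


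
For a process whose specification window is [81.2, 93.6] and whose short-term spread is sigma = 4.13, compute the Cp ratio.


Cp = (USL - LSL) / (6 * sigma)
= (93.6 - 81.2) / (6 * 4.13)
= 12.4000 / 24.7800
= 0.5004

0.5004


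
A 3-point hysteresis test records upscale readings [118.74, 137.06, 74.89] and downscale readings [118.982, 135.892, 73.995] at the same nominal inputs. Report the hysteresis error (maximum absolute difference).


|118.74 - 118.982| = 0.2420
|137.06 - 135.892| = 1.1680
|74.89 - 73.995| = 0.8950
hysteresis = max(diffs) = 1.1680

1.1680


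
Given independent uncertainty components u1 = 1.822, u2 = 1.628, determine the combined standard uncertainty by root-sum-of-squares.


uc = sqrt(1.822^2 + 1.628^2)
uc = sqrt(5.970068)
uc = 2.4434

2.4434


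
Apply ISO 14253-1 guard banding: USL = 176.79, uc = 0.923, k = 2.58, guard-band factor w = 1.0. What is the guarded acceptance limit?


U = k * uc = 2.58 * 0.923 = 2.38134
guard band g = w * U = 1.0 * 2.38134 = 2.38134
AL = USL - g = 176.79 - 2.38134
AL = 174.4087

174.4087


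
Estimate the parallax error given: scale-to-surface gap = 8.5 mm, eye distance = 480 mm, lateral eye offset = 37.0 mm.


error = h * offset / d
= 8.5 * 37.0 / 480
= 0.6552

0.6552


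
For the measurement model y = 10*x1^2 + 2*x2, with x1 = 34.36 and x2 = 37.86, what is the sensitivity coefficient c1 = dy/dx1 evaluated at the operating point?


y = 10*x1^2 + 2*x2
dy/dx1 = 2*10*x1
Evaluate at x1 = 34.36: c1 = 20 * 34.36
c1 = 687.2000

687.2000


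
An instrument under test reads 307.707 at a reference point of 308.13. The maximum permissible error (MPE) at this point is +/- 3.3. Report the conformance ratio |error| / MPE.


e = indication - reference = 307.707 - 308.13 = -0.4230
|e| = 0.4230
ratio = |e| / MPE = 0.4230 / 3.3
ratio = 0.1282

0.1282


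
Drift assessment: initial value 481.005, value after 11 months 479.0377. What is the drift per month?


rate = (v2 - v1) / months
= (479.0377 - 481.005) / 11
= -1.9673 / 11
= -0.1788

-0.1788


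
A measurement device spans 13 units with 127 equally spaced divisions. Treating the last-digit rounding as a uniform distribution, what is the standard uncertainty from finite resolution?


resolution = range / divisions
resolution = 13 / 127 = 0.1023622
u_res = resolution / (2*sqrt(3))
u_res = 0.1023622 / 3.4641016
u_res = 0.0295

0.0295


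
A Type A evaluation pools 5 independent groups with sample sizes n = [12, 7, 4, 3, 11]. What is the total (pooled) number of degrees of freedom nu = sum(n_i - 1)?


nu = sum_i (n_i - 1)
nu = ((12 - 1) + (7 - 1) + (4 - 1) + (3 - 1) + (11 - 1))
nu = 11 + 6 + 3 + 2 + 10
nu = 32

32


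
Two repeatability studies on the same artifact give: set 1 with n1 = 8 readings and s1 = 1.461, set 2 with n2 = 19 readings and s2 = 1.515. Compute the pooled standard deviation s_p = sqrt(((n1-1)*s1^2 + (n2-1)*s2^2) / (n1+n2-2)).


s_p = sqrt(((n1-1)*s1^2 + (n2-1)*s2^2) / (n1+n2-2))
numerator = (8-1)*1.461^2 + (19-1)*1.515^2 = 14.941647 + 41.31405 = 56.255697
denominator = 8 + 19 - 2 = 25
s_p^2 = 56.255697 / 25 = 2.2502279
s_p = sqrt(2.2502279) = 1.5001

1.5001


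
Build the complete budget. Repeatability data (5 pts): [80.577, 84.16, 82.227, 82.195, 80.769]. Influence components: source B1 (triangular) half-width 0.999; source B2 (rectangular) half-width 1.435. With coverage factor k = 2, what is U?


mean = (80.577 + 84.16 + 82.227 + 82.195 + 80.769) / 5 = 81.9856
s = sqrt(sum((x - mean)^2)/(n-1)) = 1.4400006
u_A = s / sqrt(n) = 1.4400006 / sqrt(5) = 0.64398785
u_B1 = 0.999 / sqrt(6) = 0.40784004
u_B2 = 1.435 / sqrt(3) = 0.82849764
uc = sqrt(0.64398785^2 + 0.40784004^2 + 0.82849764^2) = 1.1258162
U = k * uc = 2 * 1.1258162
U = 2.2516

2.2516


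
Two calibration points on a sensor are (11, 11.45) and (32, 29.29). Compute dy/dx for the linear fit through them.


slope = (y2 - y1) / (x2 - x1)
= (29.29 - 11.45) / (32 - 11)
= 17.8400 / 21
= 0.8495

0.8495


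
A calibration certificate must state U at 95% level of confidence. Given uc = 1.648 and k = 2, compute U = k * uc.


U = k * uc
U = 2 * 1.648
U = 3.2960

3.2960


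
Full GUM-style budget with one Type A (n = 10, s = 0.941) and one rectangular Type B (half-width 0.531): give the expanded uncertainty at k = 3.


u_A = s / sqrt(n) = 0.941 / sqrt(10) = 0.29757033
u_B = half_width / sqrt(3) = 0.531 / sqrt(3) = 0.30657299
uc = sqrt(u_A^2 + u_B^2) = sqrt(0.29757033^2 + 0.30657299^2) = 0.42724127
U = k * uc = 3 * 0.42724127
U = 1.2817

1.2817


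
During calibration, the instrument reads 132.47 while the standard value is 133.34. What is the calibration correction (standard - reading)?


Correction = standard - reading
= 133.34 - 132.47
= 0.8700

0.8700


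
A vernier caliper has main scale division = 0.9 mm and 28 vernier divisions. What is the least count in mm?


LC = MSD / n_div
= 0.9 / 28
= 0.0321

0.0321


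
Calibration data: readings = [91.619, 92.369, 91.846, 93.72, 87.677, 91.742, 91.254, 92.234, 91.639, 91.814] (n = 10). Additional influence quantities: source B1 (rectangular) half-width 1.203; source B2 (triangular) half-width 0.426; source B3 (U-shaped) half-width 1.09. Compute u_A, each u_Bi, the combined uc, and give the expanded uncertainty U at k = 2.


mean = (91.619 + 92.369 + 91.846 + 93.72 + 87.677 + 91.742 + 91.254 + 92.234 + 91.639 + 91.814) / 10 = 91.5914
s = sqrt(sum((x - mean)^2)/(n-1)) = 1.532064
u_A = s / sqrt(n) = 1.532064 / sqrt(10) = 0.48448118
u_B1 = 1.203 / sqrt(3) = 0.69455237
u_B2 = 0.426 / sqrt(6) = 0.17391377
u_B3 = 1.09 / sqrt(2) = 0.77074639
uc = sqrt(0.48448118^2 + 0.69455237^2 + 0.17391377^2 + 0.77074639^2) = 1.1581973
U = k * uc = 2 * 1.1581973
U = 2.3164

2.3164


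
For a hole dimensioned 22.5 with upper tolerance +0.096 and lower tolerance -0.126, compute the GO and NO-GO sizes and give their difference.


GO = nominal - lower_tol (smallest hole = maximum material condition)
GO = 22.5 - 0.126 = 22.374
NO-GO = nominal + upper_tol (largest hole = least material condition)
NO-GO = 22.5 + 0.096 = 22.596
spread = NO-GO - GO = 22.596 - 22.374 = 0.2220

0.2220


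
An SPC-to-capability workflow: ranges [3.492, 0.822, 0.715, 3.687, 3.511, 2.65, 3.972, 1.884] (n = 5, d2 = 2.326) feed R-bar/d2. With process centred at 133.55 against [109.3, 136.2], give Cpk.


R_bar = (3.492 + 0.822 + 0.715 + 3.687 + 3.511 + 2.65 + 3.972 + 1.884) / 8 = 2.591625
sigma = R_bar / d2 = 2.591625 / 2.326 = 1.1141982
Cp = (USL - LSL)/(6*sigma) = (136.2 - 109.3)/(6*1.1141982) = 4.0238
Cpu = (136.2 - 133.55)/(3*1.1141982) = 0.7928
Cpl = (133.55 - 109.3)/(3*1.1141982) = 7.2548
Cpk = min(Cpu, Cpl) = 0.7928

0.7928


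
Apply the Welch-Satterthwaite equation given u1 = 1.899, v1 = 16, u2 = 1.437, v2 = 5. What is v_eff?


uc = sqrt(u1^2 + u2^2) = sqrt(1.899^2 + 1.437^2) = 2.3814218
v_eff = uc^4 / (u1^4/v1 + u2^4/v2)
= 2.3814218^4 / (1.899^4/16 + 1.437^4/5)
= 32.162167 / 1.6656122
v_eff = 19.3095

19.3095


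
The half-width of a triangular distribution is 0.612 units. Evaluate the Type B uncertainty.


u_B = half_width / sqrt(6)
u_B = 0.612 / 2.4494897
u_B = 0.2498

0.2498


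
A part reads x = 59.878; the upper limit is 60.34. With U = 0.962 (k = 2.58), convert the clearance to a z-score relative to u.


u = U / k = 0.962 / 2.58 = 0.37286822
margin = |USL - x| = |60.34 - 59.878| = 0.462
z = margin / u = 0.462 / 0.37286822
z = 1.2390

1.2390


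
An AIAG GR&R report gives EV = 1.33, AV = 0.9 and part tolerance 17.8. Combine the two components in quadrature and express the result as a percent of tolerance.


GRR = sqrt(EV^2 + AV^2) = sqrt(1.33^2 + 0.9^2) = 1.6058954
%GRR = GRR / tol * 100 = 1.6058954 / 17.8 * 100
%GRR = 9.0219

9.0219


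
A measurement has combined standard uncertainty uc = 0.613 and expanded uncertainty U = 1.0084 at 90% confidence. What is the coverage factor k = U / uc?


k = U / uc
k = 1.0084 / 0.613
k = 1.645

1.645


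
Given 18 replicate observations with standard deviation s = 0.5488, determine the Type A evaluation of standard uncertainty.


u_A = s / sqrt(n)
u_A = 0.5488 / sqrt(18)
u_A = 0.5488 / 4.2426407
u_A = 0.1294

0.1294


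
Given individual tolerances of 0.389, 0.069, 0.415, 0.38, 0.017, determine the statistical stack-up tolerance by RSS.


RSS = sqrt(0.389^2 + 0.069^2 + 0.415^2 + 0.38^2 + 0.017^2)
= sqrt(0.472996)
= 0.6877

0.6877


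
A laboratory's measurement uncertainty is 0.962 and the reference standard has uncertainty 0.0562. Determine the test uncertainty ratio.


TUR = u_lab / u_ref
= 0.962 / 0.0562
= 17.1174

17.1174


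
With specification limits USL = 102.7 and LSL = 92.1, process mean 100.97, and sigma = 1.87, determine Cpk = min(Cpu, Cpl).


Cpu = (USL - mean) / (3*sigma) = (102.7 - 100.97) / (3*1.87) = 0.3084
Cpl = (mean - LSL) / (3*sigma) = (100.97 - 92.1) / (3*1.87) = 1.5811
Cpk = min(Cpu, Cpl) = 0.3084

0.3084


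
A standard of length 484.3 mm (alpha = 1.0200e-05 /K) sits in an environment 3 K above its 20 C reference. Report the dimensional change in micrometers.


dL = L * alpha * dT
= 484.3 * 1.0200e-05 * 3
= 0.0148196 mm
dL_um = 0.0148196 * 1000 = 14.8196 um

14.8196


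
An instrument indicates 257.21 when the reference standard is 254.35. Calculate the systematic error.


Systematic error = measured - true
= 257.21 - 254.35
= 2.8600

2.8600


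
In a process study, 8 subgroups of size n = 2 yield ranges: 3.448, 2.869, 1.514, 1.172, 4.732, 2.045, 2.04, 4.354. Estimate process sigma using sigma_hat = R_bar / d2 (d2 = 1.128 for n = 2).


R_bar = (3.448 + 2.869 + 1.514 + 1.172 + 4.732 + 2.045 + 2.04 + 4.354) / 8
R_bar = 22.174 / 8 = 2.77175
sigma_hat = R_bar / d2 = 2.77175 / 1.128 = 2.4572

2.4572


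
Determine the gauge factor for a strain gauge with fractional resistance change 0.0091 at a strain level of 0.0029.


GF = (dR/R) / epsilon
= 0.0091 / 0.0029
= 3.1379

3.1379


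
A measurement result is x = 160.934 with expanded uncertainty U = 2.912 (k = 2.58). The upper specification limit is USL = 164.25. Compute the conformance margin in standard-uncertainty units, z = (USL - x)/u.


u = U / k = 2.912 / 2.58 = 1.1286822
margin = |USL - x| = |164.25 - 160.934| = 3.316
z = margin / u = 3.316 / 1.1286822
z = 2.9379

2.9379


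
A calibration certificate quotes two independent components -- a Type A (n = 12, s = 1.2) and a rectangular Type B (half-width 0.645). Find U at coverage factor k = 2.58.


u_A = s / sqrt(n) = 1.2 / sqrt(12) = 0.34641016
u_B = half_width / sqrt(3) = 0.645 / sqrt(3) = 0.37239092
uc = sqrt(u_A^2 + u_B^2) = sqrt(0.34641016^2 + 0.37239092^2) = 0.50860102
U = k * uc = 2.58 * 0.50860102
U = 1.3122

1.3122


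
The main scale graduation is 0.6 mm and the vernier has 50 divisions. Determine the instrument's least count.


LC = MSD / n_div
= 0.6 / 50
= 0.0120

0.0120


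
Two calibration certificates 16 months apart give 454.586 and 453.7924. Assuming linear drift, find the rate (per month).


rate = (v2 - v1) / months
= (453.7924 - 454.586) / 16
= -0.7936 / 16
= -0.0496

-0.0496


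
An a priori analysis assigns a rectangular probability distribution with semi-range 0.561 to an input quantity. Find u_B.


u_B = half_width / sqrt(3)
u_B = 0.561 / 1.7320508
u_B = 0.3239

0.3239


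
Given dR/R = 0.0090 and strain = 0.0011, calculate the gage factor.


GF = (dR/R) / epsilon
= 0.0090 / 0.0011
= 8.1818

8.1818


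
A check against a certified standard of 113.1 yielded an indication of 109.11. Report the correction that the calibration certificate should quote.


Correction = standard - reading
= 113.1 - 109.11
= 3.9900

3.9900


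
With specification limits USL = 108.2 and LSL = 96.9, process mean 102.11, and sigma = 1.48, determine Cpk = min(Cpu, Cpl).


Cpu = (USL - mean) / (3*sigma) = (108.2 - 102.11) / (3*1.48) = 1.3716
Cpl = (mean - LSL) / (3*sigma) = (102.11 - 96.9) / (3*1.48) = 1.1734
Cpk = min(Cpu, Cpl) = 1.1734

1.1734


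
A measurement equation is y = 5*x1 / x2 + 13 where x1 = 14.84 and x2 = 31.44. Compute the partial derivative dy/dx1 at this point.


y = 5*x1 / x2 + 13
dy/dx1 = 5/x2
Evaluate at x2 = 31.44: c1 = 5 / 31.44
c1 = 0.1590

0.1590


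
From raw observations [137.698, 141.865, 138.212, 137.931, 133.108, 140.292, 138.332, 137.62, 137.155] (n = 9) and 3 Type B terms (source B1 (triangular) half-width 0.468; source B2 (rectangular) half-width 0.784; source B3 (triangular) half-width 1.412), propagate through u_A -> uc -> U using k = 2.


mean = (137.698 + 141.865 + 138.212 + 137.931 + 133.108 + 140.292 + 138.332 + 137.62 + 137.155) / 9 = 138.0236667
s = sqrt(sum((x - mean)^2)/(n-1)) = 2.3777003
u_A = s / sqrt(n) = 2.3777003 / sqrt(9) = 0.79256677
u_B1 = 0.468 / sqrt(6) = 0.1910602
u_B2 = 0.784 / sqrt(3) = 0.45264261
u_B3 = 1.412 / sqrt(6) = 0.57644659
uc = sqrt(0.79256677^2 + 0.1910602^2 + 0.45264261^2 + 0.57644659^2) = 1.0962856
U = k * uc = 2 * 1.0962856
U = 2.1926

2.1926


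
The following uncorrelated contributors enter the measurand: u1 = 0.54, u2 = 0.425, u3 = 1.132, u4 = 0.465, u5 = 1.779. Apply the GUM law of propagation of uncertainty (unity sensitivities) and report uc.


uc = sqrt(0.54^2 + 0.425^2 + 1.132^2 + 0.465^2 + 1.779^2)
uc = sqrt(5.134715)
uc = 2.2660

2.2660


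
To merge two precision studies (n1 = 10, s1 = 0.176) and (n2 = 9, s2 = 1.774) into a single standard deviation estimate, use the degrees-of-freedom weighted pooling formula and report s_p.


s_p = sqrt(((n1-1)*s1^2 + (n2-1)*s2^2) / (n1+n2-2))
numerator = (10-1)*0.176^2 + (9-1)*1.774^2 = 0.278784 + 25.176608 = 25.455392
denominator = 10 + 9 - 2 = 17
s_p^2 = 25.455392 / 17 = 1.497376
s_p = sqrt(1.497376) = 1.2237

1.2237


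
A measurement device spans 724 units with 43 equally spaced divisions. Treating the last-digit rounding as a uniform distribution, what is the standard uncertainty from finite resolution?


resolution = range / divisions
resolution = 724 / 43 = 16.837209
u_res = resolution / (2*sqrt(3))
u_res = 16.837209 / 3.4641016
u_res = 4.8605

4.8605


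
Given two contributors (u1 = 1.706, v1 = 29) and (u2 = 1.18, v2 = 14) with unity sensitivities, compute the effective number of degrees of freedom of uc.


uc = sqrt(u1^2 + u2^2) = sqrt(1.706^2 + 1.18^2) = 2.0743278
v_eff = uc^4 / (u1^4/v1 + u2^4/v2)
= 2.0743278^4 / (1.706^4/29 + 1.18^4/14)
= 18.514396 / 0.43057508
v_eff = 42.9992

42.9992


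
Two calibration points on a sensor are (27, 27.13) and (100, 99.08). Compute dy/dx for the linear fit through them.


slope = (y2 - y1) / (x2 - x1)
= (99.08 - 27.13) / (100 - 27)
= 71.9500 / 73
= 0.9856

0.9856


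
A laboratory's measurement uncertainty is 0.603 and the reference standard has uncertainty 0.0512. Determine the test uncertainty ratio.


TUR = u_lab / u_ref
= 0.603 / 0.0512
= 11.7773

11.7773


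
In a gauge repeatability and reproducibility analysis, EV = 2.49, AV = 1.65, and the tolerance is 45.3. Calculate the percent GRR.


GRR = sqrt(EV^2 + AV^2) = sqrt(2.49^2 + 1.65^2) = 2.9870721
%GRR = GRR / tol * 100 = 2.9870721 / 45.3 * 100
%GRR = 6.5940

6.5940


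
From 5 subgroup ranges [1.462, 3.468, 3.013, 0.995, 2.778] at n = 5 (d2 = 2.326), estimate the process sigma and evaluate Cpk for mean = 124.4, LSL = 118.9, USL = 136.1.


R_bar = (1.462 + 3.468 + 3.013 + 0.995 + 2.778) / 5 = 2.3432
sigma = R_bar / d2 = 2.3432 / 2.326 = 1.0073947
Cp = (USL - LSL)/(6*sigma) = (136.1 - 118.9)/(6*1.0073947) = 2.8456
Cpu = (136.1 - 124.4)/(3*1.0073947) = 3.8714
Cpl = (124.4 - 118.9)/(3*1.0073947) = 1.8199
Cpk = min(Cpu, Cpl) = 1.8199

1.8199


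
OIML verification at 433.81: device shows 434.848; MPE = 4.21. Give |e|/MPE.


e = indication - reference = 434.848 - 433.81 = 1.0380
|e| = 1.0380
ratio = |e| / MPE = 1.0380 / 4.21
ratio = 0.2466

0.2466


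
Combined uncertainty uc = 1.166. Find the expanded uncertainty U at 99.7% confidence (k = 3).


U = k * uc
U = 3 * 1.166
U = 3.4980

3.4980


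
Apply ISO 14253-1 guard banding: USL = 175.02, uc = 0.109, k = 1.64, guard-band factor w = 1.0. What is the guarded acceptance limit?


U = k * uc = 1.64 * 0.109 = 0.17876
guard band g = w * U = 1.0 * 0.17876 = 0.17876
AL = USL - g = 175.02 - 0.17876
AL = 174.8412

174.8412


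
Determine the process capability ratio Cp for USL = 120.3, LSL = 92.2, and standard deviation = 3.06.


Cp = (USL - LSL) / (6 * sigma)
= (120.3 - 92.2) / (6 * 3.06)
= 28.1000 / 18.3600
= 1.5305

1.5305


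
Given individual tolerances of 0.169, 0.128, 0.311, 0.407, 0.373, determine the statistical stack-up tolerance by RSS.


RSS = sqrt(0.169^2 + 0.128^2 + 0.311^2 + 0.407^2 + 0.373^2)
= sqrt(0.446444)
= 0.6682

0.6682


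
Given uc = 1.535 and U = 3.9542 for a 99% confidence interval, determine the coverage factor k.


k = U / uc
k = 3.9542 / 1.535
k = 2.576

2.576


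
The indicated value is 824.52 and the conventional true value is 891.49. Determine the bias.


Systematic error = measured - true
= 824.52 - 891.49
= -66.9700

-66.9700


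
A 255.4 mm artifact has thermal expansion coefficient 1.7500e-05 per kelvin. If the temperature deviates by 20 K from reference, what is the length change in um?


dL = L * alpha * dT
= 255.4 * 1.7500e-05 * 20
= 0.0893900 mm
dL_um = 0.0893900 * 1000 = 89.3900 um

89.3900


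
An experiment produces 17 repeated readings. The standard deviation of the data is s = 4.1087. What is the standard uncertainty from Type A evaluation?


u_A = s / sqrt(n)
u_A = 4.1087 / sqrt(17)
u_A = 4.1087 / 4.1231056
u_A = 0.9965

0.9965


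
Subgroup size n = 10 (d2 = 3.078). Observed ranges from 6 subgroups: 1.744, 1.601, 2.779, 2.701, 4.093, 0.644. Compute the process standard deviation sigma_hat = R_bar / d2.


R_bar = (1.744 + 1.601 + 2.779 + 2.701 + 4.093 + 0.644) / 6
R_bar = 13.562 / 6 = 2.2603333
sigma_hat = R_bar / d2 = 2.2603333 / 3.078 = 0.7344

0.7344


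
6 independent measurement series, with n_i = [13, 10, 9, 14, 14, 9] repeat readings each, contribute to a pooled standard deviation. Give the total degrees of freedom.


nu = sum_i (n_i - 1)
nu = ((13 - 1) + (10 - 1) + (9 - 1) + (14 - 1) + (14 - 1) + (9 - 1))
nu = 12 + 9 + 8 + 13 + 13 + 8
nu = 63

63


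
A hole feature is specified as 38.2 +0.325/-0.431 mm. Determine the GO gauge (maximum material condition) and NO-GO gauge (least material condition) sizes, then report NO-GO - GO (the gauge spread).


GO = nominal - lower_tol (smallest hole = maximum material condition)
GO = 38.2 - 0.431 = 37.769
NO-GO = nominal + upper_tol (largest hole = least material condition)
NO-GO = 38.2 + 0.325 = 38.525
spread = NO-GO - GO = 38.525 - 37.769 = 0.7560

0.7560


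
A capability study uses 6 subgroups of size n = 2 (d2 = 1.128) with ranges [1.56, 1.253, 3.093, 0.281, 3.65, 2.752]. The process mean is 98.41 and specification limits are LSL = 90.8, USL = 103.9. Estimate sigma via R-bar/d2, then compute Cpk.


R_bar = (1.56 + 1.253 + 3.093 + 0.281 + 3.65 + 2.752) / 6 = 2.0981667
sigma = R_bar / d2 = 2.0981667 / 1.128 = 1.8600769
Cp = (USL - LSL)/(6*sigma) = (103.9 - 90.8)/(6*1.8600769) = 1.1738
Cpu = (103.9 - 98.41)/(3*1.8600769) = 0.9838
Cpl = (98.41 - 90.8)/(3*1.8600769) = 1.3637
Cpk = min(Cpu, Cpl) = 0.9838

0.9838


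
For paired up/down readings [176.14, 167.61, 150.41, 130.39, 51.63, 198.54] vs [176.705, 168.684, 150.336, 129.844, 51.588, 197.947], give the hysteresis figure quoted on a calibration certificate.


|176.14 - 176.705| = 0.5650
|167.61 - 168.684| = 1.0740
|150.41 - 150.336| = 0.0740
|130.39 - 129.844| = 0.5460
|51.63 - 51.588| = 0.0420
|198.54 - 197.947| = 0.5930
hysteresis = max(diffs) = 1.0740

1.0740


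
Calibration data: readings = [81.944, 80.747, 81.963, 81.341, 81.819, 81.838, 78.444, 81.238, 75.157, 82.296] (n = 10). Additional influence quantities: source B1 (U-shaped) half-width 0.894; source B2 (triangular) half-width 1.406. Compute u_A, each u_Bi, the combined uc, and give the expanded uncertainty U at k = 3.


mean = (81.944 + 80.747 + 81.963 + 81.341 + 81.819 + 81.838 + 78.444 + 81.238 + 75.157 + 82.296) / 10 = 80.6787
s = sqrt(sum((x - mean)^2)/(n-1)) = 2.2298358
u_A = s / sqrt(n) = 2.2298358 / sqrt(10) = 0.70513599
u_B1 = 0.894 / sqrt(2) = 0.63215346
u_B2 = 1.406 / sqrt(6) = 0.5739971
uc = sqrt(0.70513599^2 + 0.63215346^2 + 0.5739971^2) = 1.1073877
U = k * uc = 3 * 1.1073877
U = 3.3222

3.3222


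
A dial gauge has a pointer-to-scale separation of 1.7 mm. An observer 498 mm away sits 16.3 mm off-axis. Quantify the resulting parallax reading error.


error = h * offset / d
= 1.7 * 16.3 / 498
= 0.0556

0.0556


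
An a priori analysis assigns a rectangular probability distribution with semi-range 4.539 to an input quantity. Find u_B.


u_B = half_width / sqrt(3)
u_B = 4.539 / 1.7320508
u_B = 2.6206

2.6206


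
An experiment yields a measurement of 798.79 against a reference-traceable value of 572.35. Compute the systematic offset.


Systematic error = measured - true
= 798.79 - 572.35
= 226.4400

226.4400


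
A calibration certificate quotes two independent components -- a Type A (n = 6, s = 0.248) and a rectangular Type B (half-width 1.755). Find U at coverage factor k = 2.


u_A = s / sqrt(n) = 0.248 / sqrt(6) = 0.10124558
u_B = half_width / sqrt(3) = 1.755 / sqrt(3) = 1.0132497
uc = sqrt(u_A^2 + u_B^2) = sqrt(0.10124558^2 + 1.0132497^2) = 1.0182954
U = k * uc = 2 * 1.0182954
U = 2.0366

2.0366


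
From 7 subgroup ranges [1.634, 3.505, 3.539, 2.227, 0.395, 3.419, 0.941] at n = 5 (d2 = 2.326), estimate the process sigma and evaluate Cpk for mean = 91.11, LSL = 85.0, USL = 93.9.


R_bar = (1.634 + 3.505 + 3.539 + 2.227 + 0.395 + 3.419 + 0.941) / 7 = 2.2371429
sigma = R_bar / d2 = 2.2371429 / 2.326 = 0.96179832
Cp = (USL - LSL)/(6*sigma) = (93.9 - 85.0)/(6*0.96179832) = 1.5422
Cpu = (93.9 - 91.11)/(3*0.96179832) = 0.9669
Cpl = (91.11 - 85.0)/(3*0.96179832) = 2.1176
Cpk = min(Cpu, Cpl) = 0.9669

0.9669


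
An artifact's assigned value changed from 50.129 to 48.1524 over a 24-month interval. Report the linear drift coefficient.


rate = (v2 - v1) / months
= (48.1524 - 50.129) / 24
= -1.9766 / 24
= -0.0824

-0.0824


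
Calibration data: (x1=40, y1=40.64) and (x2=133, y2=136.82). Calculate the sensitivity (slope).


slope = (y2 - y1) / (x2 - x1)
= (136.82 - 40.64) / (133 - 40)
= 96.1800 / 93
= 1.0342

1.0342


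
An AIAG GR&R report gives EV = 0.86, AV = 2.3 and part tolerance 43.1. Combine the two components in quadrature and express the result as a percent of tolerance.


GRR = sqrt(EV^2 + AV^2) = sqrt(0.86^2 + 2.3^2) = 2.4555244
%GRR = GRR / tol * 100 = 2.4555244 / 43.1 * 100
%GRR = 5.6973

5.6973


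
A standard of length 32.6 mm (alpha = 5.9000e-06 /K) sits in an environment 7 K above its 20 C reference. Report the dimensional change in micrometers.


dL = L * alpha * dT
= 32.6 * 5.9000e-06 * 7
= 0.0013464 mm
dL_um = 0.0013464 * 1000 = 1.3464 um

1.3464


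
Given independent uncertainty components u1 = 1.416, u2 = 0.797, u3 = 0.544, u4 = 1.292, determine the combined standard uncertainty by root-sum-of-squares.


uc = sqrt(1.416^2 + 0.797^2 + 0.544^2 + 1.292^2)
uc = sqrt(4.605465)
uc = 2.1460

2.1460


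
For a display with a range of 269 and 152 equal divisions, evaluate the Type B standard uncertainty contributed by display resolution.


resolution = range / divisions
resolution = 269 / 152 = 1.7697368
u_res = resolution / (2*sqrt(3))
u_res = 1.7697368 / 3.4641016
u_res = 0.5109

0.5109


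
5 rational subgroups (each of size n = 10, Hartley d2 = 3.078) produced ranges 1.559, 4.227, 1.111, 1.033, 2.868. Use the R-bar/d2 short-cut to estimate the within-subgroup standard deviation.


R_bar = (1.559 + 4.227 + 1.111 + 1.033 + 2.868) / 5
R_bar = 10.798 / 5 = 2.1596
sigma_hat = R_bar / d2 = 2.1596 / 3.078 = 0.7016

0.7016


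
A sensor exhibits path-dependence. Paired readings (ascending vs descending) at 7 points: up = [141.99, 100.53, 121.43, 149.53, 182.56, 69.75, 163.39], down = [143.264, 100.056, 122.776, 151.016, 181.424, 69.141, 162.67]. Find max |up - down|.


|141.99 - 143.264| = 1.2740
|100.53 - 100.056| = 0.4740
|121.43 - 122.776| = 1.3460
|149.53 - 151.016| = 1.4860
|182.56 - 181.424| = 1.1360
|69.75 - 69.141| = 0.6090
|163.39 - 162.67| = 0.7200
hysteresis = max(diffs) = 1.4860

1.4860


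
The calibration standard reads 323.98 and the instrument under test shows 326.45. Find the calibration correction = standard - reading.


Correction = standard - reading
= 323.98 - 326.45
= -2.4700

-2.4700


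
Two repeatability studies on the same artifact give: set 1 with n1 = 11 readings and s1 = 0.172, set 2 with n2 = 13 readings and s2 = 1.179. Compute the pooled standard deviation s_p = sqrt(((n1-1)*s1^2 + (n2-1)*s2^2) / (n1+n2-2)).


s_p = sqrt(((n1-1)*s1^2 + (n2-1)*s2^2) / (n1+n2-2))
numerator = (11-1)*0.172^2 + (13-1)*1.179^2 = 0.29584 + 16.680492 = 16.976332
denominator = 11 + 13 - 2 = 22
s_p^2 = 16.976332 / 22 = 0.77165145
s_p = sqrt(0.77165145) = 0.8784

0.8784


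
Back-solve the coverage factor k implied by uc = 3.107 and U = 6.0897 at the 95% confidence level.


k = U / uc
k = 6.0897 / 3.107
k = 1.96

1.96


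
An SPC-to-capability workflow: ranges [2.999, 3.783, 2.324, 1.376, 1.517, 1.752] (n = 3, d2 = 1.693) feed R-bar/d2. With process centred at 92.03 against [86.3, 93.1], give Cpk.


R_bar = (2.999 + 3.783 + 2.324 + 1.376 + 1.517 + 1.752) / 6 = 2.2918333
sigma = R_bar / d2 = 2.2918333 / 1.693 = 1.3537113
Cp = (USL - LSL)/(6*sigma) = (93.1 - 86.3)/(6*1.3537113) = 0.8372
Cpu = (93.1 - 92.03)/(3*1.3537113) = 0.2635
Cpl = (92.03 - 86.3)/(3*1.3537113) = 1.4109
Cpk = min(Cpu, Cpl) = 0.2635

0.2635


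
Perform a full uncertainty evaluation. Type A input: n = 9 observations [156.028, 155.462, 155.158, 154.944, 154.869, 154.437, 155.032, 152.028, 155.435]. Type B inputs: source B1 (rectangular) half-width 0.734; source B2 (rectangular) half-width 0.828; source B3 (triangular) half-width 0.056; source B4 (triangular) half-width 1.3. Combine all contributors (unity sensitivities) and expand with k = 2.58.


mean = (156.028 + 155.462 + 155.158 + 154.944 + 154.869 + 154.437 + 155.032 + 152.028 + 155.435) / 9 = 154.8214444
s = sqrt(sum((x - mean)^2)/(n-1)) = 1.1384503
u_A = s / sqrt(n) = 1.1384503 / sqrt(9) = 0.37948343
u_B1 = 0.734 / sqrt(3) = 0.4237751
u_B2 = 0.828 / sqrt(3) = 0.47804602
u_B3 = 0.056 / sqrt(6) = 0.022861904
u_B4 = 1.3 / sqrt(6) = 0.53072278
uc = sqrt(0.37948343^2 + 0.4237751^2 + 0.47804602^2 + 0.022861904^2 + 0.53072278^2) = 0.9134059
U = k * uc = 2.58 * 0.9134059
U = 2.3566

2.3566


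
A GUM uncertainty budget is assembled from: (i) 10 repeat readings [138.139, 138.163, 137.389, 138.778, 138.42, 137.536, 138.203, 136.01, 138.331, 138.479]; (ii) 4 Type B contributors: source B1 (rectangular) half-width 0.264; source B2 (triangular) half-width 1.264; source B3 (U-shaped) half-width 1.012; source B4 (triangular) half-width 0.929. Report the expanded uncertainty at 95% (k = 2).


mean = (138.139 + 138.163 + 137.389 + 138.778 + 138.42 + 137.536 + 138.203 + 136.01 + 138.331 + 138.479) / 10 = 137.9448
s = sqrt(sum((x - mean)^2)/(n-1)) = 0.7976376
u_A = s / sqrt(n) = 0.7976376 / sqrt(10) = 0.25223516
u_B1 = 0.264 / sqrt(3) = 0.15242047
u_B2 = 1.264 / sqrt(6) = 0.51602584
u_B3 = 1.012 / sqrt(2) = 0.71559206
u_B4 = 0.929 / sqrt(6) = 0.37926266
uc = sqrt(0.25223516^2 + 0.15242047^2 + 0.51602584^2 + 0.71559206^2 + 0.37926266^2) = 1.0045145
U = k * uc = 2 * 1.0045145
U = 2.0090

2.0090


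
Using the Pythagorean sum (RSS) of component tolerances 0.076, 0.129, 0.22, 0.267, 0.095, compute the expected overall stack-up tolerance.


RSS = sqrt(0.076^2 + 0.129^2 + 0.22^2 + 0.267^2 + 0.095^2)
= sqrt(0.151131)
= 0.3888

0.3888


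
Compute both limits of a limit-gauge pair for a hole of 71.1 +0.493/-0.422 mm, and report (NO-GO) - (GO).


GO = nominal - lower_tol (smallest hole = maximum material condition)
GO = 71.1 - 0.422 = 70.678
NO-GO = nominal + upper_tol (largest hole = least material condition)
NO-GO = 71.1 + 0.493 = 71.593
spread = NO-GO - GO = 71.593 - 70.678 = 0.9150

0.9150


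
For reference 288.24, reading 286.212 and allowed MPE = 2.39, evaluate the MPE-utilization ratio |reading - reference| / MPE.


e = indication - reference = 286.212 - 288.24 = -2.0280
|e| = 2.0280
ratio = |e| / MPE = 2.0280 / 2.39
ratio = 0.8485

0.8485


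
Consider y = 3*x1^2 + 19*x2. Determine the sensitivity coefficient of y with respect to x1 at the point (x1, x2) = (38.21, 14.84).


y = 3*x1^2 + 19*x2
dy/dx1 = 2*3*x1
Evaluate at x1 = 38.21: c1 = 6 * 38.21
c1 = 229.2600

229.2600


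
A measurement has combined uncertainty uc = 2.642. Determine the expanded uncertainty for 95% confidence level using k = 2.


U = k * uc
U = 2 * 2.642
U = 5.2840

5.2840


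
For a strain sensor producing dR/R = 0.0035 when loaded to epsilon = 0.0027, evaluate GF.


GF = (dR/R) / epsilon
= 0.0035 / 0.0027
= 1.2963

1.2963


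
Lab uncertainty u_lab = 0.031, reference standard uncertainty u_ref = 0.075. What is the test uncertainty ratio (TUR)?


TUR = u_lab / u_ref
= 0.031 / 0.075
= 0.4133

0.4133


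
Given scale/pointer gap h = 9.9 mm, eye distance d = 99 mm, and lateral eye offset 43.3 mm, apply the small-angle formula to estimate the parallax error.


error = h * offset / d
= 9.9 * 43.3 / 99
= 4.3300

4.3300


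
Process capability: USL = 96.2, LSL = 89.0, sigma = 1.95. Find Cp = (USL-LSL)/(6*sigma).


Cp = (USL - LSL) / (6 * sigma)
= (96.2 - 89.0) / (6 * 1.95)
= 7.2000 / 11.7000
= 0.6154

0.6154


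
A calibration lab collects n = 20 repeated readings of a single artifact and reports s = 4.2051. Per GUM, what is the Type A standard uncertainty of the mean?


u_A = s / sqrt(n)
u_A = 4.2051 / sqrt(20)
u_A = 4.2051 / 4.472136
u_A = 0.9403

0.9403


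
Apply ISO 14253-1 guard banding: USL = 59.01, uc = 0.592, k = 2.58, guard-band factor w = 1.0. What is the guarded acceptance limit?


U = k * uc = 2.58 * 0.592 = 1.52736
guard band g = w * U = 1.0 * 1.52736 = 1.52736
AL = USL - g = 59.01 - 1.52736
AL = 57.4826

57.4826


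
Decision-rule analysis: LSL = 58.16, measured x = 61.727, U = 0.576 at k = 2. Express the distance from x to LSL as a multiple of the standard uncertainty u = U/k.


u = U / k = 0.576 / 2 = 0.288
margin = |LSL - x| = |58.16 - 61.727| = 3.567
z = margin / u = 3.567 / 0.288
z = 12.3854

12.3854


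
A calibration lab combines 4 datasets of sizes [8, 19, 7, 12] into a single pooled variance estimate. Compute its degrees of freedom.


nu = sum_i (n_i - 1)
nu = ((8 - 1) + (19 - 1) + (7 - 1) + (12 - 1))
nu = 7 + 18 + 6 + 11
nu = 42

42


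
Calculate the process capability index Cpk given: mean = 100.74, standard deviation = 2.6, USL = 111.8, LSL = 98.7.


Cpu = (USL - mean) / (3*sigma) = (111.8 - 100.74) / (3*2.6) = 1.4179
Cpl = (mean - LSL) / (3*sigma) = (100.74 - 98.7) / (3*2.6) = 0.2615
Cpk = min(Cpu, Cpl) = 0.2615

0.2615


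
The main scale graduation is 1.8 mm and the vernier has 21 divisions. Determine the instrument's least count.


LC = MSD / n_div
= 1.8 / 21
= 0.0857

0.0857


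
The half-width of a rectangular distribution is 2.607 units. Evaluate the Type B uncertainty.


u_B = half_width / sqrt(3)
u_B = 2.607 / 1.7320508
u_B = 1.5052

1.5052


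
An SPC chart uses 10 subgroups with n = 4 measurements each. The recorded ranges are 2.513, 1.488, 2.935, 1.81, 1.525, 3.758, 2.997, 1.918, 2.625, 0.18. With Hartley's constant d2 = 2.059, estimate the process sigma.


R_bar = (2.513 + 1.488 + 2.935 + 1.81 + 1.525 + 3.758 + 2.997 + 1.918 + 2.625 + 0.18) / 10
R_bar = 21.749 / 10 = 2.1749
sigma_hat = R_bar / d2 = 2.1749 / 2.059 = 1.0563

1.0563


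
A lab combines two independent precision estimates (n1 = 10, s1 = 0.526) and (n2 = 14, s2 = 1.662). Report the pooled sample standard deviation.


s_p = sqrt(((n1-1)*s1^2 + (n2-1)*s2^2) / (n1+n2-2))
numerator = (10-1)*0.526^2 + (14-1)*1.662^2 = 2.490084 + 35.909172 = 38.399256
denominator = 10 + 14 - 2 = 22
s_p^2 = 38.399256 / 22 = 1.7454207
s_p = sqrt(1.7454207) = 1.3211

1.3211


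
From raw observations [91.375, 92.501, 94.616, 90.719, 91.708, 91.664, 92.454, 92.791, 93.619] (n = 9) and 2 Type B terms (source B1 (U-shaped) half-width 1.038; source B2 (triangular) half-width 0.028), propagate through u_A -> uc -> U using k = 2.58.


mean = (91.375 + 92.501 + 94.616 + 90.719 + 91.708 + 91.664 + 92.454 + 92.791 + 93.619) / 9 = 92.383
s = sqrt(sum((x - mean)^2)/(n-1)) = 1.1967122
u_A = s / sqrt(n) = 1.1967122 / sqrt(9) = 0.39890407
u_B1 = 1.038 / sqrt(2) = 0.73397684
u_B2 = 0.028 / sqrt(6) = 0.011430952
uc = sqrt(0.39890407^2 + 0.73397684^2 + 0.011430952^2) = 0.83545025
U = k * uc = 2.58 * 0.83545025
U = 2.1555

2.1555


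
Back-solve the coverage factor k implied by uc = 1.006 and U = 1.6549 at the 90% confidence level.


k = U / uc
k = 1.6549 / 1.006
k = 1.645

1.645


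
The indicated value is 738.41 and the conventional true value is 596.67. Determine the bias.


Systematic error = measured - true
= 738.41 - 596.67
= 141.7400

141.7400


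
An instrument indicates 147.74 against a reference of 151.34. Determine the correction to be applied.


Correction = standard - reading
= 151.34 - 147.74
= 3.6000

3.6000


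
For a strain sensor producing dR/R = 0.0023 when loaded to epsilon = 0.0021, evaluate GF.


GF = (dR/R) / epsilon
= 0.0023 / 0.0021
= 1.0952

1.0952


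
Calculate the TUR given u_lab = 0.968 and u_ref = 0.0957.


TUR = u_lab / u_ref
= 0.968 / 0.0957
= 10.1149

10.1149


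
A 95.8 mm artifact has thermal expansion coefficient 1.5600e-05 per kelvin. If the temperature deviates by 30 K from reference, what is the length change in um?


dL = L * alpha * dT
= 95.8 * 1.5600e-05 * 30
= 0.0448344 mm
dL_um = 0.0448344 * 1000 = 44.8344 um

44.8344


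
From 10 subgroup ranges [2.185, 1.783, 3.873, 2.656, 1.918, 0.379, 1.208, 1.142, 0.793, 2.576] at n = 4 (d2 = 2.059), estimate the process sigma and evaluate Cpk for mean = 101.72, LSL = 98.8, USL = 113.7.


R_bar = (2.185 + 1.783 + 3.873 + 2.656 + 1.918 + 0.379 + 1.208 + 1.142 + 0.793 + 2.576) / 10 = 1.8513
sigma = R_bar / d2 = 1.8513 / 2.059 = 0.89912579
Cp = (USL - LSL)/(6*sigma) = (113.7 - 98.8)/(6*0.89912579) = 2.7619
Cpu = (113.7 - 101.72)/(3*0.89912579) = 4.4414
Cpl = (101.72 - 98.8)/(3*0.89912579) = 1.0825
Cpk = min(Cpu, Cpl) = 1.0825

1.0825


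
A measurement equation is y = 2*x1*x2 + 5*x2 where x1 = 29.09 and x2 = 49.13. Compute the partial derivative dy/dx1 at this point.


y = 2*x1*x2 + 5*x2
dy/dx1 = 2*x2
Evaluate at x2 = 49.13: c1 = 2 * 49.13
c1 = 98.2600

98.2600


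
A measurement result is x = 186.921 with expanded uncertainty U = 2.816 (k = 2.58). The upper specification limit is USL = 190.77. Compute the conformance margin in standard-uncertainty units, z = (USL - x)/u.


u = U / k = 2.816 / 2.58 = 1.0914729
margin = |USL - x| = |190.77 - 186.921| = 3.849
z = margin / u = 3.849 / 1.0914729
z = 3.5264

3.5264


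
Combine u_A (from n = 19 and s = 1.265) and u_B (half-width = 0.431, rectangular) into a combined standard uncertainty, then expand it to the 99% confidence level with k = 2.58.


u_A = s / sqrt(n) = 1.265 / sqrt(19) = 0.2902109
u_B = half_width / sqrt(3) = 0.431 / sqrt(3) = 0.24883797
uc = sqrt(u_A^2 + u_B^2) = sqrt(0.2902109^2 + 0.24883797^2) = 0.38228615
U = k * uc = 2.58 * 0.38228615
U = 0.9863

0.9863


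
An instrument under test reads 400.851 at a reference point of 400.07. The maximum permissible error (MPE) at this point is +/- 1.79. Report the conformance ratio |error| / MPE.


e = indication - reference = 400.851 - 400.07 = 0.7810
|e| = 0.7810
ratio = |e| / MPE = 0.7810 / 1.79
ratio = 0.4363

0.4363


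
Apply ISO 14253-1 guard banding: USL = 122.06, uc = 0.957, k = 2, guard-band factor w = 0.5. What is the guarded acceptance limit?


U = k * uc = 2 * 0.957 = 1.914
guard band g = w * U = 0.5 * 1.914 = 0.957
AL = USL - g = 122.06 - 0.957
AL = 121.1030

121.1030
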